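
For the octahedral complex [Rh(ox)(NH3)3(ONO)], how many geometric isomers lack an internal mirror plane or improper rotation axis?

0

An octahedron has six vertices in three trans pairs; every non-trans pair is cis.
Each ox is bidentate and must span two cis positions.
The distinct arrangements are (2 in all): NH3 mer; NH3 fac.
Each arrangement has an internal mirror plane or centre of symmetry, so none is chiral.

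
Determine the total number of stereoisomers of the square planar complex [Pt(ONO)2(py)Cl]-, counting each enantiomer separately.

2

A square has two trans pairs of vertices; adjacent vertices are cis.
Systematic placement gives 2 geometric isomers: ONO cis; ONO trans.
Each arrangement has an internal mirror plane or centre of symmetry, so none is chiral.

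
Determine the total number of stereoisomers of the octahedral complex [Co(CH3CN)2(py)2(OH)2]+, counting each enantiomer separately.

Systematic placement gives 5 geometric isomers: CH3CN trans, py trans, OH trans; CH3CN trans, py cis, OH cis; CH3CN cis, py trans, OH cis; CH3CN cis, py cis, OH cis (chiral); CH3CN cis, py cis, OH trans.
One of these lacks any improper symmetry element and so occurs as an enantiomeric pair, giving 5 + 1 = 6 stereoisomers in total.

6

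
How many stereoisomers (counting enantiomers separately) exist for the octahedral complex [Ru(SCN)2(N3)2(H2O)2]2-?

6

Working through the distinct placements yields 5 geometric isomers: SCN trans, N3 trans, H2O trans; SCN cis, N3 cis, H2O trans; SCN trans, N3 cis, H2O cis; SCN cis, N3 cis, H2O cis (chiral); SCN cis, N3 trans, H2O cis.
One of these lacks any improper symmetry element and so occurs as an enantiomeric pair, giving 5 + 1 = 6 stereoisomers in total.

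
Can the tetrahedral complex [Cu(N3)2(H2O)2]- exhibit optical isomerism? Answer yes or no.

In a tetrahedral complex all four positions are equivalent and every pair of ligands is adjacent — there is no cis/trans distinction.
Only one geometric arrangement is possible.

no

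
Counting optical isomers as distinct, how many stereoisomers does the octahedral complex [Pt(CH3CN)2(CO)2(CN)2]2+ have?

The six octahedral sites form three mutually perpendicular trans pairs.
Working through the distinct placements yields 5 geometric isomers: CH3CN trans, CO trans, CN trans; CH3CN trans, CO cis, CN cis; CH3CN cis, CO trans, CN cis; CH3CN cis, CO cis, CN cis (chiral); CH3CN cis, CO cis, CN trans.
One of these lacks any improper symmetry element and so occurs as an enantiomeric pair, giving 5 + 1 = 6 stereoisomers in total.

6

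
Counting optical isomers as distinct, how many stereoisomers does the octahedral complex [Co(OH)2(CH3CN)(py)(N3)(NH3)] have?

In an octahedral complex each vertex has one trans partner and four cis neighbours.
Systematic enumeration (placing each ligand type in turn and discarding arrangements equivalent by rotation or reflection) gives 9 geometric isomers.
Of these, 6 lack any improper symmetry element and so occur as enantiomeric pairs, giving 9 + 6 = 15 stereoisomers in total.

15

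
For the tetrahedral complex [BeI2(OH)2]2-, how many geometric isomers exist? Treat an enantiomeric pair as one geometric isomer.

All four vertices of a tetrahedron are equivalent and mutually adjacent, so cis/trans isomerism cannot arise.
Only one geometric arrangement is possible.

1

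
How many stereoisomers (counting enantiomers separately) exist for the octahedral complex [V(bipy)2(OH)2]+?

3

In an octahedral complex each vertex has one trans partner and four cis neighbours.
Each bipy is bidentate and must span two cis positions.
Systematic placement gives 2 geometric isomers: OH trans; OH cis (chiral).
One of these lacks any improper symmetry element and so occurs as an enantiomeric pair, giving 2 + 1 = 3 stereoisomers in total.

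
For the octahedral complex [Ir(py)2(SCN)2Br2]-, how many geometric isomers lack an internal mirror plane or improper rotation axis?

The six octahedral sites form three mutually perpendicular trans pairs.
Working through the distinct placements yields 5 geometric isomers: py trans, SCN trans, Br trans; py cis, SCN cis, Br trans; py trans, SCN cis, Br cis; py cis, SCN cis, Br cis (chiral); py cis, SCN trans, Br cis.
One of these lacks any improper symmetry element and so occurs as an enantiomeric pair, giving 5 + 1 = 6 stereoisomers in total.

1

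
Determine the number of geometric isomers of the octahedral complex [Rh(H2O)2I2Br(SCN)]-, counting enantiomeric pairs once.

6

An octahedron has six vertices in three trans pairs; every non-trans pair is cis.
The distinct arrangements are (6 in all): H2O cis, I cis (3 arrangements, 2 chiral); H2O cis, I trans; H2O trans, I cis; H2O trans, I trans.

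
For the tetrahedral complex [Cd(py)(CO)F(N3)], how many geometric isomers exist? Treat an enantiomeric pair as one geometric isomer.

1

All four vertices of a tetrahedron are equivalent and mutually adjacent, so cis/trans isomerism cannot arise.
Only one geometric arrangement is possible; it has no improper symmetry element, so it exists as a pair of enantiomers (2 stereoisomers).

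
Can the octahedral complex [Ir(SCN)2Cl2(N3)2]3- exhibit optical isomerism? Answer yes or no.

In an octahedral complex each vertex has one trans partner and four cis neighbours.
The distinct arrangements are (5 in all): SCN trans, Cl trans, N3 trans; SCN cis, Cl trans, N3 cis; SCN trans, Cl cis, N3 cis; SCN cis, Cl cis, N3 cis (chiral); SCN cis, Cl cis, N3 trans.
One of these lacks any improper symmetry element and so occurs as an enantiomeric pair, giving 5 + 1 = 6 stereoisomers in total.

yes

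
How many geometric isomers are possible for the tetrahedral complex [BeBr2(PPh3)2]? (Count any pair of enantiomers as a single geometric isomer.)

In a tetrahedral complex all four positions are equivalent and every pair of ligands is adjacent — there is no cis/trans distinction.
Only one geometric arrangement is possible.

1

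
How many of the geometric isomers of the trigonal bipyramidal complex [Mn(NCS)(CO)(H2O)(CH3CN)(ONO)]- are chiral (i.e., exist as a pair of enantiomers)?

A trigonal bipyramid has two axial and three equatorial sites, which are chemically inequivalent.
Exhaustive case analysis gives 10 geometric isomers.
Of these, 10 lack any improper symmetry element and so occur as enantiomeric pairs, giving 10 + 10 = 20 stereoisomers in total.

10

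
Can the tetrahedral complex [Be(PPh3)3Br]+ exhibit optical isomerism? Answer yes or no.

no

Only one geometric arrangement is possible.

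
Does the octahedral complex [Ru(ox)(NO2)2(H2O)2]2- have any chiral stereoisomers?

yes

Each ox is bidentate and must span two cis positions.
There are 3 geometric isomers: NO2 cis, H2O trans; NO2 cis, H2O cis (chiral); NO2 trans, H2O cis.
One of these lacks any improper symmetry element and so occurs as an enantiomeric pair, giving 3 + 1 = 4 stereoisomers in total.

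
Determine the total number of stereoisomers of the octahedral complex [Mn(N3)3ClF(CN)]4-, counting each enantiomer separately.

An octahedron has six vertices in three trans pairs; every non-trans pair is cis.
The distinct arrangements are (4 in all): N3 mer (3 arrangements); N3 fac (chiral).
One of these lacks any improper symmetry element and so occurs as an enantiomeric pair, giving 4 + 1 = 5 stereoisomers in total.

5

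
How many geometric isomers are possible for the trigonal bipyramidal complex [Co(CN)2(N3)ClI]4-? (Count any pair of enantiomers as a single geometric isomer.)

7

A trigonal bipyramid has two axial and three equatorial sites, which are chemically inequivalent.
Placing the ligands in turn and identifying arrangements related by rotation or reflection leaves 7 distinct geometric isomers.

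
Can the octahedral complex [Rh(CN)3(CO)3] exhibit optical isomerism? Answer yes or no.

no

In an octahedral complex each vertex has one trans partner and four cis neighbours.
Systematic placement gives 2 geometric isomers: CN mer; CN fac.
Each arrangement has an internal mirror plane or centre of symmetry, so none is chiral.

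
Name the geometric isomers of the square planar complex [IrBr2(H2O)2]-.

In a square planar complex each vertex has one trans partner and two cis neighbours.
Systematic placement gives 2 geometric isomers: Br cis; Br trans.

cis and trans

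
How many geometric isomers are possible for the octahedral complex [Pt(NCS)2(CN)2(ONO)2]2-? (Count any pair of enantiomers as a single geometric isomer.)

An octahedron has six vertices in three trans pairs; every non-trans pair is cis.
Systematic placement gives 5 geometric isomers: NCS trans, CN trans, ONO trans; NCS cis, CN trans, ONO cis; NCS cis, CN cis, ONO trans; NCS cis, CN cis, ONO cis (chiral); NCS trans, CN cis, ONO cis.

5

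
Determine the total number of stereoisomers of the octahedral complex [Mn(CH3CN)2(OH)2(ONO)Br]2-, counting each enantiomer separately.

In an octahedral complex each vertex has one trans partner and four cis neighbours.
There are 6 geometric isomers: CH3CN cis, OH cis (3 arrangements, 2 chiral); CH3CN cis, OH trans; CH3CN trans, OH cis; CH3CN trans, OH trans.
Of these, 2 lack any improper symmetry element and so occur as enantiomeric pairs, giving 6 + 2 = 8 stereoisomers in total.

8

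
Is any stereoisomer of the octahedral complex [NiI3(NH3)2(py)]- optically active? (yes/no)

The six octahedral sites form three mutually perpendicular trans pairs.
Working through the distinct placements yields 3 geometric isomers: I mer, NH3 cis; I mer, NH3 trans; I fac, NH3 cis.
Each arrangement has an internal mirror plane or centre of symmetry, so none is chiral.

no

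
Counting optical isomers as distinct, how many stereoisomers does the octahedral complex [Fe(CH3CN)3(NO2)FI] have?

The distinct arrangements are (4 in all): CH3CN mer (3 arrangements); CH3CN fac (chiral).
One of these lacks any improper symmetry element and so occurs as an enantiomeric pair, giving 4 + 1 = 5 stereoisomers in total.

5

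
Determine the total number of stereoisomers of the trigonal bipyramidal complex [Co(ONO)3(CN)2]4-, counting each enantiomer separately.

3

A trigonal bipyramid has two axial and three equatorial sites, which are chemically inequivalent.
There are 3 geometric isomers: CN both axial; CN one axial, one equatorial; CN both equatorial.
Each arrangement has an internal mirror plane or centre of symmetry, so none is chiral.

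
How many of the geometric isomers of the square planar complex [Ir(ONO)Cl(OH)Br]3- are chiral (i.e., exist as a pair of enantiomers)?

0

In a square planar complex each vertex has one trans partner and two cis neighbours.
There are 3 geometric isomers: (Br/OH trans, Cl/ONO trans); (Br/ONO trans, Cl/OH trans); (Br/Cl trans, OH/ONO trans).
Each arrangement has an internal mirror plane or centre of symmetry, so none is chiral.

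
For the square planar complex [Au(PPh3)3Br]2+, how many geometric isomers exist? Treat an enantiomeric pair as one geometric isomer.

A square has two trans pairs of vertices; adjacent vertices are cis.
Only one geometric arrangement is possible.

1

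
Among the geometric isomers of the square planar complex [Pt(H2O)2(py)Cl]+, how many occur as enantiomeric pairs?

0

Systematic placement gives 2 geometric isomers: H2O cis; H2O trans.
Each arrangement has an internal mirror plane or centre of symmetry, so none is chiral.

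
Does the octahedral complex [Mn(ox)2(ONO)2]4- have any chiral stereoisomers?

yes

The six octahedral sites form three mutually perpendicular trans pairs.
Each ox is bidentate and must span two cis positions.
There are 2 geometric isomers: ONO trans; ONO cis (chiral).
One of these lacks any improper symmetry element and so occurs as an enantiomeric pair, giving 2 + 1 = 3 stereoisomers in total.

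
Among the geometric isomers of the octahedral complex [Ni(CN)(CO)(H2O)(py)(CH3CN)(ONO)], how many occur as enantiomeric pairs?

Exhaustive case analysis gives 15 geometric isomers.
Of these, 15 lack any improper symmetry element and so occur as enantiomeric pairs, giving 15 + 15 = 30 stereoisomers in total.

15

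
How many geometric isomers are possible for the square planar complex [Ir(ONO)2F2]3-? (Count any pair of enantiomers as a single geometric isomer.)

A square has two trans pairs of vertices; adjacent vertices are cis.
Working through the distinct placements yields 2 geometric isomers: ONO cis; ONO trans.

2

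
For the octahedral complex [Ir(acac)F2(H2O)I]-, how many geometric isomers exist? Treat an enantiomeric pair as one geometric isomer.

An octahedron has six vertices in three trans pairs; every non-trans pair is cis.
Each acac is bidentate and must span two cis positions.
The distinct arrangements are (4 in all): F trans; F cis (3 arrangements, 2 chiral).

4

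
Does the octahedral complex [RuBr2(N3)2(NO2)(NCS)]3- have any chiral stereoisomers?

yes

In an octahedral complex each vertex has one trans partner and four cis neighbours.
The distinct arrangements are (6 in all): Br trans, N3 trans; Br trans, N3 cis; Br cis, N3 cis (3 arrangements, 2 chiral); Br cis, N3 trans.
Of these, 2 lack any improper symmetry element and so occur as enantiomeric pairs, giving 6 + 2 = 8 stereoisomers in total.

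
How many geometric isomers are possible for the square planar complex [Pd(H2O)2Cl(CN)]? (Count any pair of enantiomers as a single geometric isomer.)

2

A square has two trans pairs of vertices; adjacent vertices are cis.
The distinct arrangements are (2 in all): H2O cis; H2O trans.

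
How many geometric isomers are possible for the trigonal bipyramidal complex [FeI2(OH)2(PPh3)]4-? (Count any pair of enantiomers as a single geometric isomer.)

A trigonal bipyramid has two axial and three equatorial sites, which are chemically inequivalent.
Placing the ligands in turn and identifying arrangements related by rotation or reflection leaves 5 distinct geometric isomers.

5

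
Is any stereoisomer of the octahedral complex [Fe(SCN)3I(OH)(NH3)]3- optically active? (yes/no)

yes

There are 4 geometric isomers: SCN mer (3 arrangements); SCN fac (chiral).
One of these lacks any improper symmetry element and so occurs as an enantiomeric pair, giving 4 + 1 = 5 stereoisomers in total.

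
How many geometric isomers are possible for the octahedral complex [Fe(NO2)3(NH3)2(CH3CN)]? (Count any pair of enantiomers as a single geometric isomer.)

The distinct arrangements are (3 in all): NO2 mer, NH3 cis; NO2 mer, NH3 trans; NO2 fac, NH3 cis.

3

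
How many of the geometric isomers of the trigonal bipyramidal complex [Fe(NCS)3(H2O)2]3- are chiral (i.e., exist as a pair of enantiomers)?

Systematic placement gives 3 geometric isomers: H2O both axial; H2O one axial, one equatorial; H2O both equatorial.
Each arrangement has an internal mirror plane or centre of symmetry, so none is chiral.

0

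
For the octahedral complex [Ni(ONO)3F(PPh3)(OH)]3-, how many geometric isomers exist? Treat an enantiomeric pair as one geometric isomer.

4

There are 4 geometric isomers: ONO mer (3 arrangements); ONO fac (chiral).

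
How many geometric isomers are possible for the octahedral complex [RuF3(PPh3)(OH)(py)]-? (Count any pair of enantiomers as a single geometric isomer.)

4

An octahedron has six vertices in three trans pairs; every non-trans pair is cis.
Systematic placement gives 4 geometric isomers: F mer (3 arrangements); F fac (chiral).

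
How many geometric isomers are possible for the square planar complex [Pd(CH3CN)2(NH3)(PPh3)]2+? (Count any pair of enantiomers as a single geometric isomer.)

2

In a square planar complex each vertex has one trans partner and two cis neighbours.
The distinct arrangements are (2 in all): CH3CN cis; CH3CN trans.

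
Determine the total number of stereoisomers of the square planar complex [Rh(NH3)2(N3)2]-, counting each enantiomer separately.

A square has two trans pairs of vertices; adjacent vertices are cis.
The distinct arrangements are (2 in all): NH3 cis; NH3 trans.
Each arrangement has an internal mirror plane or centre of symmetry, so none is chiral.

2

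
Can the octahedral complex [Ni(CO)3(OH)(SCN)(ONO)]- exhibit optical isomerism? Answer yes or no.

Systematic placement gives 4 geometric isomers: CO mer (3 arrangements); CO fac (chiral).
One of these lacks any improper symmetry element and so occurs as an enantiomeric pair, giving 4 + 1 = 5 stereoisomers in total.

yes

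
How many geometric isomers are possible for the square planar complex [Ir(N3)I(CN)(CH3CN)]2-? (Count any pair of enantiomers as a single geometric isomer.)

In a square planar complex each vertex has one trans partner and two cis neighbours.
Systematic placement gives 3 geometric isomers: (CH3CN/I trans, CN/N3 trans); (CH3CN/N3 trans, CN/I trans); (CH3CN/CN trans, I/N3 trans).

3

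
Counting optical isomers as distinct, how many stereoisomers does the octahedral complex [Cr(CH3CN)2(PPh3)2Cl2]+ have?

The six octahedral sites form three mutually perpendicular trans pairs.
Systematic placement gives 5 geometric isomers: CH3CN trans, PPh3 trans, Cl trans; CH3CN trans, PPh3 cis, Cl cis; CH3CN cis, PPh3 trans, Cl cis; CH3CN cis, PPh3 cis, Cl cis (chiral); CH3CN cis, PPh3 cis, Cl trans.
One of these lacks any improper symmetry element and so occurs as an enantiomeric pair, giving 5 + 1 = 6 stereoisomers in total.

6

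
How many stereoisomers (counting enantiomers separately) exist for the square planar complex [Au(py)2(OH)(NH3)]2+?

2

Working through the distinct placements yields 2 geometric isomers: py cis; py trans.
Each arrangement has an internal mirror plane or centre of symmetry, so none is chiral.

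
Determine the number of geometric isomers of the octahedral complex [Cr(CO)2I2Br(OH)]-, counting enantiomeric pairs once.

In an octahedral complex each vertex has one trans partner and four cis neighbours.
There are 6 geometric isomers: CO cis, I cis (3 arrangements, 2 chiral); CO cis, I trans; CO trans, I cis; CO trans, I trans.

6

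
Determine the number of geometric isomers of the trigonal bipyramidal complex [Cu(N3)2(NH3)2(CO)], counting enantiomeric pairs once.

A trigonal bipyramid has two axial and three equatorial sites, which are chemically inequivalent.
Exhaustive case analysis gives 5 geometric isomers.

5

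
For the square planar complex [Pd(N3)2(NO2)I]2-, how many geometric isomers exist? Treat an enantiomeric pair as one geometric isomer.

A square has two trans pairs of vertices; adjacent vertices are cis.
The distinct arrangements are (2 in all): N3 cis; N3 trans.

2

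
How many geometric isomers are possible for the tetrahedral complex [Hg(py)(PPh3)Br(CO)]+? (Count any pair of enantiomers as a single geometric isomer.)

1

All four vertices of a tetrahedron are equivalent and mutually adjacent, so cis/trans isomerism cannot arise.
Only one geometric arrangement is possible; it has no improper symmetry element, so it exists as a pair of enantiomers (2 stereoisomers).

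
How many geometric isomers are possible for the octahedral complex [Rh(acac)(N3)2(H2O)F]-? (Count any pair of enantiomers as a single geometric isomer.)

4

The six octahedral sites form three mutually perpendicular trans pairs.
Each acac is bidentate and must span two cis positions.
There are 4 geometric isomers: N3 cis (3 arrangements, 2 chiral); N3 trans.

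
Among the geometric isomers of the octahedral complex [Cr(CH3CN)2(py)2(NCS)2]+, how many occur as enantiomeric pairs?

The six octahedral sites form three mutually perpendicular trans pairs.
The distinct arrangements are (5 in all): CH3CN trans, py trans, NCS trans; CH3CN trans, py cis, NCS cis; CH3CN cis, py trans, NCS cis; CH3CN cis, py cis, NCS cis (chiral); CH3CN cis, py cis, NCS trans.
One of these lacks any improper symmetry element and so occurs as an enantiomeric pair, giving 5 + 1 = 6 stereoisomers in total.

1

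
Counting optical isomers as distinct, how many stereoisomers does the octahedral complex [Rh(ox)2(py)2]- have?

The six octahedral sites form three mutually perpendicular trans pairs.
Each ox is bidentate and must span two cis positions.
There are 2 geometric isomers: py trans; py cis (chiral).
One of these lacks any improper symmetry element and so occurs as an enantiomeric pair, giving 2 + 1 = 3 stereoisomers in total.

3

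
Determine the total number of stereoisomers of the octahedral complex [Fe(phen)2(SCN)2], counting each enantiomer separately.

The six octahedral sites form three mutually perpendicular trans pairs.
Each phen is bidentate and must span two cis positions.
Systematic placement gives 2 geometric isomers: SCN trans; SCN cis (chiral).
One of these lacks any improper symmetry element and so occurs as an enantiomeric pair, giving 2 + 1 = 3 stereoisomers in total.

3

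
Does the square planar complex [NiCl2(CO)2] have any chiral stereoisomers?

Systematic placement gives 2 geometric isomers: Cl cis; Cl trans.
Each arrangement has an internal mirror plane or centre of symmetry, so none is chiral.

no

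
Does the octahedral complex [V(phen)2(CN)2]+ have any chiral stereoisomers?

yes

In an octahedral complex each vertex has one trans partner and four cis neighbours.
Each phen is bidentate and must span two cis positions.
There are 2 geometric isomers: CN trans; CN cis (chiral).
One of these lacks any improper symmetry element and so occurs as an enantiomeric pair, giving 2 + 1 = 3 stereoisomers in total.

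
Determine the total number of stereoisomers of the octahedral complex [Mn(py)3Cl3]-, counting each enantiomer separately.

Working through the distinct placements yields 2 geometric isomers: py mer; py fac.
Each arrangement has an internal mirror plane or centre of symmetry, so none is chiral.

2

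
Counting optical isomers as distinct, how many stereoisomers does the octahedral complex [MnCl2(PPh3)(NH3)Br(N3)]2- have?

The six octahedral sites form three mutually perpendicular trans pairs.
Exhaustive case analysis gives 9 geometric isomers.
Of these, 6 lack any improper symmetry element and so occur as enantiomeric pairs, giving 9 + 6 = 15 stereoisomers in total.

15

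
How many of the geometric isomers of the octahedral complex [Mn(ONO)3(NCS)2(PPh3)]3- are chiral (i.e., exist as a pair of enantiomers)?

0

In an octahedral complex each vertex has one trans partner and four cis neighbours.
The distinct arrangements are (3 in all): ONO mer, NCS trans; ONO fac, NCS cis; ONO mer, NCS cis.
Each arrangement has an internal mirror plane or centre of symmetry, so none is chiral.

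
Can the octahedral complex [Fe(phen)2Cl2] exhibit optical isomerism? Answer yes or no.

yes

Each phen is bidentate and must span two cis positions.
The distinct arrangements are (2 in all): Cl trans; Cl cis (chiral).
One of these lacks any improper symmetry element and so occurs as an enantiomeric pair, giving 2 + 1 = 3 stereoisomers in total.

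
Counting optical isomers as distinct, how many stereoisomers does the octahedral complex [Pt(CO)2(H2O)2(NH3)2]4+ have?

6

In an octahedral complex each vertex has one trans partner and four cis neighbours.
The distinct arrangements are (5 in all): CO trans, H2O trans, NH3 trans; CO trans, H2O cis, NH3 cis; CO cis, H2O cis, NH3 trans; CO cis, H2O cis, NH3 cis (chiral); CO cis, H2O trans, NH3 cis.
One of these lacks any improper symmetry element and so occurs as an enantiomeric pair, giving 5 + 1 = 6 stereoisomers in total.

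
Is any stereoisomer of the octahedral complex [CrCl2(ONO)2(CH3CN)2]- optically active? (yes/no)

yes

Working through the distinct placements yields 5 geometric isomers: Cl trans, ONO trans, CH3CN trans; Cl cis, ONO cis, CH3CN trans; Cl cis, ONO trans, CH3CN cis; Cl cis, ONO cis, CH3CN cis (chiral); Cl trans, ONO cis, CH3CN cis.
One of these lacks any improper symmetry element and so occurs as an enantiomeric pair, giving 5 + 1 = 6 stereoisomers in total.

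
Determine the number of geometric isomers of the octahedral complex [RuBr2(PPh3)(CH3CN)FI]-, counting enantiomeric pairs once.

An octahedron has six vertices in three trans pairs; every non-trans pair is cis.
Exhaustive case analysis gives 9 geometric isomers.

9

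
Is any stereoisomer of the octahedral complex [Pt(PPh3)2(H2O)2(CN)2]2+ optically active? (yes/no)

An octahedron has six vertices in three trans pairs; every non-trans pair is cis.
Working through the distinct placements yields 5 geometric isomers: PPh3 trans, H2O trans, CN trans; PPh3 cis, H2O cis, CN trans; PPh3 trans, H2O cis, CN cis; PPh3 cis, H2O cis, CN cis (chiral); PPh3 cis, H2O trans, CN cis.
One of these lacks any improper symmetry element and so occurs as an enantiomeric pair, giving 5 + 1 = 6 stereoisomers in total.

yes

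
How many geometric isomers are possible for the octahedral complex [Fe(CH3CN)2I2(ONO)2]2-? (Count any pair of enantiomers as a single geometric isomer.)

An octahedron has six vertices in three trans pairs; every non-trans pair is cis.
Working through the distinct placements yields 5 geometric isomers: CH3CN trans, I trans, ONO trans; CH3CN trans, I cis, ONO cis; CH3CN cis, I cis, ONO trans; CH3CN cis, I cis, ONO cis (chiral); CH3CN cis, I trans, ONO cis.

5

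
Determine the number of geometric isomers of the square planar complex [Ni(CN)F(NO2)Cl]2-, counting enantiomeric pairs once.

3

A square has two trans pairs of vertices; adjacent vertices are cis.
The distinct arrangements are (3 in all): (CN/F trans, Cl/NO2 trans); (CN/NO2 trans, Cl/F trans); (CN/Cl trans, F/NO2 trans).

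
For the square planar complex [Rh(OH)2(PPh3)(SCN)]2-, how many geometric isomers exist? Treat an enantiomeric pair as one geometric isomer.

2

A square has two trans pairs of vertices; adjacent vertices are cis.
Systematic placement gives 2 geometric isomers: OH cis; OH trans.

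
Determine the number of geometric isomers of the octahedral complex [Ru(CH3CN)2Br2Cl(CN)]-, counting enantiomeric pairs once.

6

In an octahedral complex each vertex has one trans partner and four cis neighbours.
The distinct arrangements are (6 in all): CH3CN trans, Br trans; CH3CN cis, Br trans; CH3CN cis, Br cis (3 arrangements, 2 chiral); CH3CN trans, Br cis.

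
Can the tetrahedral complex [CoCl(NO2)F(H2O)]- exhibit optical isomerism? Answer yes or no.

yes

All four vertices of a tetrahedron are equivalent and mutually adjacent, so cis/trans isomerism cannot arise.
Only one geometric arrangement is possible; it has no improper symmetry element, so it exists as a pair of enantiomers (2 stereoisomers).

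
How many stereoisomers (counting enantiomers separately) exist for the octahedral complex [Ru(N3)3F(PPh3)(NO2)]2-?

Systematic placement gives 4 geometric isomers: N3 mer (3 arrangements); N3 fac (chiral).
One of these lacks any improper symmetry element and so occurs as an enantiomeric pair, giving 4 + 1 = 5 stereoisomers in total.

5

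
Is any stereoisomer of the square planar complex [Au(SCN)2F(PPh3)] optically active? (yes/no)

There are 2 geometric isomers: SCN cis; SCN trans.
Each arrangement has an internal mirror plane or centre of symmetry, so none is chiral.

no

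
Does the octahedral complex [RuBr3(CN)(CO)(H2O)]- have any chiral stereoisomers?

The six octahedral sites form three mutually perpendicular trans pairs.
Working through the distinct placements yields 4 geometric isomers: Br mer (3 arrangements); Br fac (chiral).
One of these lacks any improper symmetry element and so occurs as an enantiomeric pair, giving 4 + 1 = 5 stereoisomers in total.

yes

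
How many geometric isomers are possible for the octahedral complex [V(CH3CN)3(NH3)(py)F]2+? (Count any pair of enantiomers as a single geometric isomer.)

4

There are 4 geometric isomers: CH3CN mer (3 arrangements); CH3CN fac (chiral).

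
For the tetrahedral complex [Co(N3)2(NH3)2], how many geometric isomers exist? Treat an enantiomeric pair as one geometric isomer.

1

In a tetrahedral complex all four positions are equivalent and every pair of ligands is adjacent — there is no cis/trans distinction.
Only one geometric arrangement is possible.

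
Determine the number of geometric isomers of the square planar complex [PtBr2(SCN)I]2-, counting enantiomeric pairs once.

In a square planar complex each vertex has one trans partner and two cis neighbours.
Working through the distinct placements yields 2 geometric isomers: Br cis; Br trans.

2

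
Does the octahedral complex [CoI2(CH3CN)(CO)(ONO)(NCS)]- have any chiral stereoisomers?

The six octahedral sites form three mutually perpendicular trans pairs.
Placing the ligands in turn and identifying arrangements related by rotation or reflection leaves 9 distinct geometric isomers.
Of these, 6 lack any improper symmetry element and so occur as enantiomeric pairs, giving 9 + 6 = 15 stereoisomers in total.

yes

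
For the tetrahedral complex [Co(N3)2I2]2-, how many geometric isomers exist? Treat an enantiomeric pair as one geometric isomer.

1

All four vertices of a tetrahedron are equivalent and mutually adjacent, so cis/trans isomerism cannot arise.
Only one geometric arrangement is possible.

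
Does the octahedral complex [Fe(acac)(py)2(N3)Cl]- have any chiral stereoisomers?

Each acac is bidentate and must span two cis positions.
Systematic placement gives 4 geometric isomers: py cis (3 arrangements, 2 chiral); py trans.
Of these, 2 lack any improper symmetry element and so occur as enantiomeric pairs, giving 4 + 2 = 6 stereoisomers in total.

yes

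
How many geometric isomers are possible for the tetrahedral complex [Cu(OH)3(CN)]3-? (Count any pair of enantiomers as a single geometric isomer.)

1

All four vertices of a tetrahedron are equivalent and mutually adjacent, so cis/trans isomerism cannot arise.
Only one geometric arrangement is possible.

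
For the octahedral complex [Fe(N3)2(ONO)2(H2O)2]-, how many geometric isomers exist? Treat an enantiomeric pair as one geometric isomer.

5

In an octahedral complex each vertex has one trans partner and four cis neighbours.
The distinct arrangements are (5 in all): N3 trans, ONO trans, H2O trans; N3 cis, ONO cis, H2O trans; N3 cis, ONO trans, H2O cis; N3 cis, ONO cis, H2O cis (chiral); N3 trans, ONO cis, H2O cis.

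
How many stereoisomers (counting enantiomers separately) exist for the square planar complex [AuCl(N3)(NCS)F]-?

3

In a square planar complex each vertex has one trans partner and two cis neighbours.
Working through the distinct placements yields 3 geometric isomers: (Cl/N3 trans, F/NCS trans); (Cl/NCS trans, F/N3 trans); (Cl/F trans, N3/NCS trans).
Each arrangement has an internal mirror plane or centre of symmetry, so none is chiral.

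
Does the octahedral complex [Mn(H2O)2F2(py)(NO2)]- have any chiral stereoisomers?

The six octahedral sites form three mutually perpendicular trans pairs.
There are 6 geometric isomers: H2O trans, F trans; H2O cis, F trans; H2O cis, F cis (3 arrangements, 2 chiral); H2O trans, F cis.
Of these, 2 lack any improper symmetry element and so occur as enantiomeric pairs, giving 6 + 2 = 8 stereoisomers in total.

yes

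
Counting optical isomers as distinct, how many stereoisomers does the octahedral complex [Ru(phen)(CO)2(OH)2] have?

The six octahedral sites form three mutually perpendicular trans pairs.
Each phen is bidentate and must span two cis positions.
The distinct arrangements are (3 in all): CO trans, OH cis; CO cis, OH cis (chiral); CO cis, OH trans.
One of these lacks any improper symmetry element and so occurs as an enantiomeric pair, giving 3 + 1 = 4 stereoisomers in total.

4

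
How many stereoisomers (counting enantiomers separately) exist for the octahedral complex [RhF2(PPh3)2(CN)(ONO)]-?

8

There are 6 geometric isomers: F cis, PPh3 trans; F cis, PPh3 cis (3 arrangements, 2 chiral); F trans, PPh3 trans; F trans, PPh3 cis.
Of these, 2 lack any improper symmetry element and so occur as enantiomeric pairs, giving 6 + 2 = 8 stereoisomers in total.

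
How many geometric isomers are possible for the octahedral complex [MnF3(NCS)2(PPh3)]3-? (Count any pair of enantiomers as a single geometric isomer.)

3

Working through the distinct placements yields 3 geometric isomers: F mer, NCS cis; F mer, NCS trans; F fac, NCS cis.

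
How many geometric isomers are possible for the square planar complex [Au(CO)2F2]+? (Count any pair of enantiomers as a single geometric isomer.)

A square has two trans pairs of vertices; adjacent vertices are cis.
Systematic placement gives 2 geometric isomers: CO cis; CO trans.

2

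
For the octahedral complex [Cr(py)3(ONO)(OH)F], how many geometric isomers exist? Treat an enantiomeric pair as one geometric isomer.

In an octahedral complex each vertex has one trans partner and four cis neighbours.
Systematic placement gives 4 geometric isomers: py mer (3 arrangements); py fac (chiral).

4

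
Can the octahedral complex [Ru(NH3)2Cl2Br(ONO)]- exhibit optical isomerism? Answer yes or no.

In an octahedral complex each vertex has one trans partner and four cis neighbours.
Working through the distinct placements yields 6 geometric isomers: NH3 cis, Cl cis (3 arrangements, 2 chiral); NH3 trans, Cl cis; NH3 cis, Cl trans; NH3 trans, Cl trans.
Of these, 2 lack any improper symmetry element and so occur as enantiomeric pairs, giving 6 + 2 = 8 stereoisomers in total.

yes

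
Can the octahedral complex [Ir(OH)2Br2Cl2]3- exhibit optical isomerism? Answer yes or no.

yes

An octahedron has six vertices in three trans pairs; every non-trans pair is cis.
The distinct arrangements are (5 in all): OH trans, Br trans, Cl trans; OH cis, Br trans, Cl cis; OH trans, Br cis, Cl cis; OH cis, Br cis, Cl cis (chiral); OH cis, Br cis, Cl trans.
One of these lacks any improper symmetry element and so occurs as an enantiomeric pair, giving 5 + 1 = 6 stereoisomers in total.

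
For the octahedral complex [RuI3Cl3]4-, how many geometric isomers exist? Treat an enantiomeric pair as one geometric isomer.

2

An octahedron has six vertices in three trans pairs; every non-trans pair is cis.
The distinct arrangements are (2 in all): I mer; I fac.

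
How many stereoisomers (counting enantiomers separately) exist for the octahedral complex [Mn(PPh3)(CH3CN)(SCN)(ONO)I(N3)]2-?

30

The six octahedral sites form three mutually perpendicular trans pairs.
Placing the ligands in turn and identifying arrangements related by rotation or reflection leaves 15 distinct geometric isomers.
Of these, 15 lack any improper symmetry element and so occur as enantiomeric pairs, giving 15 + 15 = 30 stereoisomers in total.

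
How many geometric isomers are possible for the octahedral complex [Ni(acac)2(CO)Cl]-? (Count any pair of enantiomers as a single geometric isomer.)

In an octahedral complex each vertex has one trans partner and four cis neighbours.
Each acac is bidentate and must span two cis positions.
Systematic placement gives 2 geometric isomers: CO and Cl mutually trans; CO and Cl mutually cis (chiral).

2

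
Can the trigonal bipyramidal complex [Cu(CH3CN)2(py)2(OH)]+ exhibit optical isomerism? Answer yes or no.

Exhaustive case analysis gives 5 geometric isomers.
One of these lacks any improper symmetry element and so occurs as an enantiomeric pair, giving 5 + 1 = 6 stereoisomers in total.

yes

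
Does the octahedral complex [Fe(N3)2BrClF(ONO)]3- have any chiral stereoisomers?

An octahedron has six vertices in three trans pairs; every non-trans pair is cis.
Systematic enumeration (placing each ligand type in turn and discarding arrangements equivalent by rotation or reflection) gives 9 geometric isomers.
Of these, 6 lack any improper symmetry element and so occur as enantiomeric pairs, giving 9 + 6 = 15 stereoisomers in total.

yes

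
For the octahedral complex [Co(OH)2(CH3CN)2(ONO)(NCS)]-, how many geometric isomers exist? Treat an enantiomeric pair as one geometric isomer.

6

In an octahedral complex each vertex has one trans partner and four cis neighbours.
Working through the distinct placements yields 6 geometric isomers: OH cis, CH3CN trans; OH trans, CH3CN trans; OH cis, CH3CN cis (3 arrangements, 2 chiral); OH trans, CH3CN cis.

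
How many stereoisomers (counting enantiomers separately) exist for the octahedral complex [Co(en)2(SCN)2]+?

Each en is bidentate and must span two cis positions.
The distinct arrangements are (2 in all): SCN trans; SCN cis (chiral).
One of these lacks any improper symmetry element and so occurs as an enantiomeric pair, giving 2 + 1 = 3 stereoisomers in total.

3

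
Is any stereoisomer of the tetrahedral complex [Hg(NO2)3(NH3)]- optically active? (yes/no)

Only one geometric arrangement is possible.

no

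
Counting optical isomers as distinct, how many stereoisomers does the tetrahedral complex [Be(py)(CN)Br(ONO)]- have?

2

In a tetrahedral complex all four positions are equivalent and every pair of ligands is adjacent — there is no cis/trans distinction.
Only one geometric arrangement is possible; it has no improper symmetry element, so it exists as a pair of enantiomers (2 stereoisomers).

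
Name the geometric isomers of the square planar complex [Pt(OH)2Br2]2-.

cis and trans

A square has two trans pairs of vertices; adjacent vertices are cis.
The distinct arrangements are (2 in all): OH cis; OH trans.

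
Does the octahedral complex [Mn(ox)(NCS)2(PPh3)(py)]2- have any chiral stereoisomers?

An octahedron has six vertices in three trans pairs; every non-trans pair is cis.
Each ox is bidentate and must span two cis positions.
There are 4 geometric isomers: NCS trans; NCS cis (3 arrangements, 2 chiral).
Of these, 2 lack any improper symmetry element and so occur as enantiomeric pairs, giving 4 + 2 = 6 stereoisomers in total.

yes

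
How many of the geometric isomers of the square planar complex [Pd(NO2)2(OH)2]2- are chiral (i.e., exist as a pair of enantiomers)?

Working through the distinct placements yields 2 geometric isomers: NO2 cis; NO2 trans.
Each arrangement has an internal mirror plane or centre of symmetry, so none is chiral.

0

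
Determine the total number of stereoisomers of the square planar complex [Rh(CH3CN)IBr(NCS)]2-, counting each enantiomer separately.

3

A square has two trans pairs of vertices; adjacent vertices are cis.
The distinct arrangements are (3 in all): (Br/I trans, CH3CN/NCS trans); (Br/NCS trans, CH3CN/I trans); (Br/CH3CN trans, I/NCS trans).
Each arrangement has an internal mirror plane or centre of symmetry, so none is chiral.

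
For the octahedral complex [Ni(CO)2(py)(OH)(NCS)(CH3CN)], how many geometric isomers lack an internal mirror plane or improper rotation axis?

6

The six octahedral sites form three mutually perpendicular trans pairs.
Exhaustive case analysis gives 9 geometric isomers.
Of these, 6 lack any improper symmetry element and so occur as enantiomeric pairs, giving 9 + 6 = 15 stereoisomers in total.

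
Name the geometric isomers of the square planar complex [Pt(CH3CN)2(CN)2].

In a square planar complex each vertex has one trans partner and two cis neighbours.
Working through the distinct placements yields 2 geometric isomers: CH3CN cis; CH3CN trans.

cis and trans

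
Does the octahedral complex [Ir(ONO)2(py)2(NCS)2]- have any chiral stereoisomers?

yes

The distinct arrangements are (5 in all): ONO trans, py trans, NCS trans; ONO cis, py cis, NCS trans; ONO cis, py trans, NCS cis; ONO cis, py cis, NCS cis (chiral); ONO trans, py cis, NCS cis.
One of these lacks any improper symmetry element and so occurs as an enantiomeric pair, giving 5 + 1 = 6 stereoisomers in total.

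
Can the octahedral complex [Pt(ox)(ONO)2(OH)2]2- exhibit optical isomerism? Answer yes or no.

The six octahedral sites form three mutually perpendicular trans pairs.
Each ox is bidentate and must span two cis positions.
Systematic placement gives 3 geometric isomers: ONO cis, OH trans; ONO cis, OH cis (chiral); ONO trans, OH cis.
One of these lacks any improper symmetry element and so occurs as an enantiomeric pair, giving 3 + 1 = 4 stereoisomers in total.

yes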